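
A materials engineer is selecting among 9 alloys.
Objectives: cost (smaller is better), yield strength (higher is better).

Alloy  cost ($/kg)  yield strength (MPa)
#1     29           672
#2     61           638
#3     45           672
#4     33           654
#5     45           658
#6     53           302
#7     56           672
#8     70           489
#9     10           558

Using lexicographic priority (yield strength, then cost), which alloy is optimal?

#1

First maximize yield strength: best is 672, kept {#1, #3, #7}.
Then minimize cost: best is 29, kept {#1}.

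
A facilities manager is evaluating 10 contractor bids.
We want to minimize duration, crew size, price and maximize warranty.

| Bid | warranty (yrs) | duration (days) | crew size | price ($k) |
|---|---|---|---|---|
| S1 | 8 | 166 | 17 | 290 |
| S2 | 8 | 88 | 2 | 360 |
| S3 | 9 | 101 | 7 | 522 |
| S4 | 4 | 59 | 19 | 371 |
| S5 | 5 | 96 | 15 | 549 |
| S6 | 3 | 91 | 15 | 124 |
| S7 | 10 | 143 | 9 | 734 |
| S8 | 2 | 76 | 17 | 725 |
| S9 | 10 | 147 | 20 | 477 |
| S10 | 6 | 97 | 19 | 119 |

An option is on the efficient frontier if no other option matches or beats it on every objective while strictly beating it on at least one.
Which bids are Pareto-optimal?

S1, S2, S3, S4, S6, S7, S8, S9, S10

S1: not dominated.
S2: not dominated (best crew size).
S3: not dominated.
S4: not dominated (best duration).
S5: dominated by S2 (warranty 8≥5, duration 88≤96, crew size 2≤15, price 360≤549).
S6: not dominated.
S7: not dominated.
S8: not dominated.
S9: not dominated.
S10: not dominated (best price).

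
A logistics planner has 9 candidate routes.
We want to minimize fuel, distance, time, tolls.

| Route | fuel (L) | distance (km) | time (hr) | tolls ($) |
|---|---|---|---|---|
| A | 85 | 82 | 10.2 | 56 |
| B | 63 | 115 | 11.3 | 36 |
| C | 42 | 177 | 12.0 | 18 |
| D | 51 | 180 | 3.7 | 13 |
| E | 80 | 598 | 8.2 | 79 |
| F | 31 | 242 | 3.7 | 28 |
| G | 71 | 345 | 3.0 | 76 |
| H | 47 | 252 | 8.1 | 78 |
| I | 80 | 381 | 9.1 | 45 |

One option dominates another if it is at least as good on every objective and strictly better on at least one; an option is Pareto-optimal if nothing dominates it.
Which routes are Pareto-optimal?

A, B, C, D, F, G

A: not dominated (best distance).
B: not dominated.
C: not dominated.
D: not dominated (best tolls).
E: dominated by D (fuel 51≤80, distance 180≤598, time 3.7≤8.2, tolls 13≤79).
F: not dominated (best fuel).
G: not dominated (best time).
H: dominated by F (fuel 31≤47, distance 242≤252, time 3.7≤8.1, tolls 28≤78).
I: dominated by D (fuel 51≤80, distance 180≤381, time 3.7≤9.1, tolls 13≤45).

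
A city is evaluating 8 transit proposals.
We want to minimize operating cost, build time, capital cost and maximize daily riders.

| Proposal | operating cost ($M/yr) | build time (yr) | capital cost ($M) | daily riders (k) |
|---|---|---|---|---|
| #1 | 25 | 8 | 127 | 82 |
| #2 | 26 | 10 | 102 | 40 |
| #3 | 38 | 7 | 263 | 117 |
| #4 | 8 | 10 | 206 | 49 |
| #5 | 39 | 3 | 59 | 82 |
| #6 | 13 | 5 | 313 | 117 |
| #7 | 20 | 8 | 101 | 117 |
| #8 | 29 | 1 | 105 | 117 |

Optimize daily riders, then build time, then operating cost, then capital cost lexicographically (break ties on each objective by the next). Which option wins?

First maximize daily riders: best is 117, kept {#3, #6, #7, #8}.
Then minimize build time: best is 1, kept {#8}.

#8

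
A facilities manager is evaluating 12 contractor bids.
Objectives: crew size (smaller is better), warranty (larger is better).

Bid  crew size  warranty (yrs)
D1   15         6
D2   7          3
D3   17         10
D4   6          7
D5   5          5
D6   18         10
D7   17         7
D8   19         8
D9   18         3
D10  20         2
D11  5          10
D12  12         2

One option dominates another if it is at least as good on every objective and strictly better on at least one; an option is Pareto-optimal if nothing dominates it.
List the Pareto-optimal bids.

D11

D1: dominated by D4 (crew size 6≤15, warranty 7≥6).
D2: dominated by D4 (crew size 6≤7, warranty 7≥3).
D3: dominated by D11 (crew size 5≤17, warranty 10≥10).
D4: dominated by D11 (crew size 5≤6, warranty 10≥7).
D5: dominated by D11 (crew size 5≤5, warranty 10≥5).
D6: dominated by D3 (crew size 17≤18, warranty 10≥10).
D7: dominated by D3 (crew size 17≤17, warranty 10≥7).
D8: dominated by D3 (crew size 17≤19, warranty 10≥8).
D9: dominated by D1 (crew size 15≤18, warranty 6≥3).
D10: dominated by D1 (crew size 15≤20, warranty 6≥2).
D11: not dominated.
D12: dominated by D2 (crew size 7≤12, warranty 3≥2).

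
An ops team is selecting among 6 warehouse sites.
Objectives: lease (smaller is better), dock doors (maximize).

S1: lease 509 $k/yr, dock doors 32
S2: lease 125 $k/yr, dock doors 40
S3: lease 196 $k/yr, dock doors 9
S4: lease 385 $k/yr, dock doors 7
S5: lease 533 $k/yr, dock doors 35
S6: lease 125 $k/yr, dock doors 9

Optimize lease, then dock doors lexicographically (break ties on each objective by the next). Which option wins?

S2

First minimize lease: best is 125, kept {S2, S6}.
Then maximize dock doors: best is 40, kept {S2}.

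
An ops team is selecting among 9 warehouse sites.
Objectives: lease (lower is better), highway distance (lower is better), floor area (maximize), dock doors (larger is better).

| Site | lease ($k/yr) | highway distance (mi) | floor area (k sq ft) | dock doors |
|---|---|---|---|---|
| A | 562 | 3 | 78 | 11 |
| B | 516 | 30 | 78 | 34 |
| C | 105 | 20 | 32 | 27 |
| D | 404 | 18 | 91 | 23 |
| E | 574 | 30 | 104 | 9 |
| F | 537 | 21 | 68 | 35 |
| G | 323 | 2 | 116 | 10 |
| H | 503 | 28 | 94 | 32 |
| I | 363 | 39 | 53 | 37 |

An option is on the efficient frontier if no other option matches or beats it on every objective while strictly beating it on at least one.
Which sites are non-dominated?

A, B, C, D, F, G, H, I

A: not dominated.
B: not dominated.
C: not dominated (best lease).
D: not dominated.
E: dominated by G (lease 323≤574, highway distance 2≤30, floor area 116≥104, dock doors 10≥9).
F: not dominated.
G: not dominated (best highway distance).
H: not dominated.
I: not dominated (best dock doors).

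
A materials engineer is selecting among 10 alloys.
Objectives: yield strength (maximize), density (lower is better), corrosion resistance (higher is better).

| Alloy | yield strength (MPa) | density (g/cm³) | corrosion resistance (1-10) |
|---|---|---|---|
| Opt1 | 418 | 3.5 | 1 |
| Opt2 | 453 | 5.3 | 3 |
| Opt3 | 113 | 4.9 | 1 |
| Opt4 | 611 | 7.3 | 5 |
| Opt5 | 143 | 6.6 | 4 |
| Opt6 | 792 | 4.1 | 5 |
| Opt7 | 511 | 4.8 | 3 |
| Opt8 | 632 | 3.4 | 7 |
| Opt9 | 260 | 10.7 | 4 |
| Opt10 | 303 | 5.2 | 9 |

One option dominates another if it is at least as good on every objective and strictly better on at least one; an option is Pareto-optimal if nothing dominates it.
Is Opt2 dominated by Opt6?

Opt6 vs Opt2: yield strength 792≥453, density 4.1≤5.3, corrosion resistance 5≥3 — Opt6 is at least as good on every objective with at least one strict improvement.

Yes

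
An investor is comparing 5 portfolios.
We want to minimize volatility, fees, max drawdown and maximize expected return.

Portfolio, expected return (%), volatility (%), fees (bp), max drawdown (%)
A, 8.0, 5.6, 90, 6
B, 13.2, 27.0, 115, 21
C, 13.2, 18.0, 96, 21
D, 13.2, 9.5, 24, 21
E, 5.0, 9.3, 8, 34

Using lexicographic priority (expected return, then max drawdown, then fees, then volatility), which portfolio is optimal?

First maximize expected return: best is 13.2, kept {B, C, D}.
Then minimize max drawdown: best is 21, kept {B, C, D}.
Then minimize fees: best is 24, kept {D}.

D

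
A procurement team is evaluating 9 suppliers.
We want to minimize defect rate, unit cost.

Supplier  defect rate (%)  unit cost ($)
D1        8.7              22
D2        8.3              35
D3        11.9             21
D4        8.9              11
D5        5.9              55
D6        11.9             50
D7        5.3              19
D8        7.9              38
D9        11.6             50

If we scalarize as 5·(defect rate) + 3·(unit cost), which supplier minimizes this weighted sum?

D1: 5·8.7 + 3·22 = 109.5
D2: 5·8.3 + 3·35 = 146.5
D3: 5·11.9 + 3·21 = 122.5
D4: 5·8.9 + 3·11 = 77.5
D5: 5·5.9 + 3·55 = 194.5
D6: 5·11.9 + 3·50 = 209.5
D7: 5·5.3 + 3·19 = 83.5
D8: 5·7.9 + 3·38 = 153.5
D9: 5·11.6 + 3·50 = 208.0
Lowest: D4 at 77.5.

D4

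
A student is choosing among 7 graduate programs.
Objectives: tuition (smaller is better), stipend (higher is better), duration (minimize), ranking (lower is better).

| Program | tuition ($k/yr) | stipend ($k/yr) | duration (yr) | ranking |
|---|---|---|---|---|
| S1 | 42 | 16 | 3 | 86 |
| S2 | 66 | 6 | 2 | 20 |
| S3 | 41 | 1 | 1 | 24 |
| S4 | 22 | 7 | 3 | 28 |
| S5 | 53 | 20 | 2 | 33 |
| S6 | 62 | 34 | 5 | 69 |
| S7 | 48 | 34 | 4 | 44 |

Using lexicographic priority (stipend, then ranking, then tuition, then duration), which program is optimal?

First maximize stipend: best is 34, kept {S6, S7}.
Then minimize ranking: best is 44, kept {S7}.

S7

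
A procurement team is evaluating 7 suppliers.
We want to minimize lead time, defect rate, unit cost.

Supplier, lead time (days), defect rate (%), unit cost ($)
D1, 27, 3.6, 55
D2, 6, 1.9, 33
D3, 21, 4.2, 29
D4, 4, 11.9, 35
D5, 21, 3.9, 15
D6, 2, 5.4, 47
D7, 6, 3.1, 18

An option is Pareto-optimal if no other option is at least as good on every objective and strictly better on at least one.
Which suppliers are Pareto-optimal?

D2, D4, D5, D6, D7

D1: dominated by D2 (lead time 6≤27, defect rate 1.9≤3.6, unit cost 33≤55).
D2: not dominated (best defect rate).
D3: dominated by D5 (lead time 21≤21, defect rate 3.9≤4.2, unit cost 15≤29).
D4: not dominated.
D5: not dominated (best unit cost).
D6: not dominated (best lead time).
D7: not dominated.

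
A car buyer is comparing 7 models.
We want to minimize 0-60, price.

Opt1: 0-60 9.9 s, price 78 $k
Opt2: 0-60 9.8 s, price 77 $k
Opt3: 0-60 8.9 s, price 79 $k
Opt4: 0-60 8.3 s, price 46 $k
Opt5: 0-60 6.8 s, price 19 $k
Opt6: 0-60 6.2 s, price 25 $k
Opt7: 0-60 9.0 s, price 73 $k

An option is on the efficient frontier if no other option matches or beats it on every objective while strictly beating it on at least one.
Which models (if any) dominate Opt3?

Opt4: 0-60 8.3≤8.9, price 46≤79 — dominates Opt3.
Opt5: 0-60 6.8≤8.9, price 19≤79 — dominates Opt3.
Opt6: 0-60 6.2≤8.9, price 25≤79 — dominates Opt3.
Others (Opt1, Opt2, Opt7) are each worse than Opt3 on at least one objective.

Opt4, Opt5, Opt6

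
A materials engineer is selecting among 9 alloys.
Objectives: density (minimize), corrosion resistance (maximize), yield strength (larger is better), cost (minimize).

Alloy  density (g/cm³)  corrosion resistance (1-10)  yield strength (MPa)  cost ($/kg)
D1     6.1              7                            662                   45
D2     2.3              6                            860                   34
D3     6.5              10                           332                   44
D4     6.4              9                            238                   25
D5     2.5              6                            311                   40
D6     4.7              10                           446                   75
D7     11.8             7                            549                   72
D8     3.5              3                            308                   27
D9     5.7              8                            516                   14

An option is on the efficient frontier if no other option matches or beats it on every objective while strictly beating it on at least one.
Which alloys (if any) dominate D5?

D2

D2: density 2.3≤2.5, corrosion resistance 6≥6, yield strength 860≥311, cost 34≤40 — dominates D5.
Others (D1, D3, D4, D6, D7, D8, D9) are each worse than D5 on at least one objective.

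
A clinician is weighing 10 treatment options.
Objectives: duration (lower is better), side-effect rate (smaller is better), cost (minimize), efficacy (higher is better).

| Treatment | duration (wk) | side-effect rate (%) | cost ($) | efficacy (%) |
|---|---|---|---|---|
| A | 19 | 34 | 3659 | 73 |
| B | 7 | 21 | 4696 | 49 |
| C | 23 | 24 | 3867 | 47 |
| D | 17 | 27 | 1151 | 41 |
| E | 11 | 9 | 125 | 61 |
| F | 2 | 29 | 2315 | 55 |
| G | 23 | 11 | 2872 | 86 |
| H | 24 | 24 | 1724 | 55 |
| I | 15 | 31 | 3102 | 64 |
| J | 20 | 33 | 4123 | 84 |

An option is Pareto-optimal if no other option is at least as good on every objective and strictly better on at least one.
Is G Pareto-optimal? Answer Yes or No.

Yes

A: worse on side-effect rate (34 vs 11).
B: worse on side-effect rate (21 vs 11).
C: worse on side-effect rate (24 vs 11).
D: worse on side-effect rate (27 vs 11).
E: worse on efficacy (61 vs 86).
F: worse on side-effect rate (29 vs 11).
H: worse on duration (24 vs 23).
I: worse on side-effect rate (31 vs 11).
J: worse on side-effect rate (33 vs 11).
No option is at least as good as G on every objective and strictly better on one.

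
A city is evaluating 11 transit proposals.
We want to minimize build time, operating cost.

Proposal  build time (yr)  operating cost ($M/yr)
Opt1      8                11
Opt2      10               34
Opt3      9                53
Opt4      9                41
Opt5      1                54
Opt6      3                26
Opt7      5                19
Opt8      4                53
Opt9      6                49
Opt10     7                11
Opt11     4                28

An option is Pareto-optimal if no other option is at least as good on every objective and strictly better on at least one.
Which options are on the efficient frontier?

Opt1: dominated by Opt10 (build time 7≤8, operating cost 11≤11).
Opt2: dominated by Opt1 (build time 8≤10, operating cost 11≤34).
Opt3: dominated by Opt1 (build time 8≤9, operating cost 11≤53).
Opt4: dominated by Opt1 (build time 8≤9, operating cost 11≤41).
Opt5: not dominated (best build time).
Opt6: not dominated.
Opt7: not dominated.
Opt8: dominated by Opt6 (build time 3≤4, operating cost 26≤53).
Opt9: dominated by Opt6 (build time 3≤6, operating cost 26≤49).
Opt10: not dominated.
Opt11: dominated by Opt6 (build time 3≤4, operating cost 26≤28).

Opt5, Opt6, Opt7, Opt10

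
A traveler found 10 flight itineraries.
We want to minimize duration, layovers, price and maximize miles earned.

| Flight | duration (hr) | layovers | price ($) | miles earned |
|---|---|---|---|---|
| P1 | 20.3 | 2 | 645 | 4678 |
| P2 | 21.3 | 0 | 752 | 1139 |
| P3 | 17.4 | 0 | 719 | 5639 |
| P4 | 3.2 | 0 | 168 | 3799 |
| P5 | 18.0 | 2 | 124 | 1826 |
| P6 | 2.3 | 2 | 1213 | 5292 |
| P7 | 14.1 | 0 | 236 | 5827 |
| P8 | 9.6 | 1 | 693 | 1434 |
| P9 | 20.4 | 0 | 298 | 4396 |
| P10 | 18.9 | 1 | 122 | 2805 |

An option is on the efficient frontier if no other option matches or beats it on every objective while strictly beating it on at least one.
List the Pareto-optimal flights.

P1: dominated by P7 (duration 14.1≤20.3, layovers 0≤2, price 236≤645, miles earned 5827≥4678).
P2: dominated by P3 (duration 17.4≤21.3, layovers 0≤0, price 719≤752, miles earned 5639≥1139).
P3: dominated by P7 (duration 14.1≤17.4, layovers 0≤0, price 236≤719, miles earned 5827≥5639).
P4: not dominated.
P5: not dominated.
P6: not dominated (best duration).
P7: not dominated (best miles earned).
P8: dominated by P4 (duration 3.2≤9.6, layovers 0≤1, price 168≤693, miles earned 3799≥1434).
P9: dominated by P7 (duration 14.1≤20.4, layovers 0≤0, price 236≤298, miles earned 5827≥4396).
P10: not dominated (best price).

P4, P5, P6, P7, P10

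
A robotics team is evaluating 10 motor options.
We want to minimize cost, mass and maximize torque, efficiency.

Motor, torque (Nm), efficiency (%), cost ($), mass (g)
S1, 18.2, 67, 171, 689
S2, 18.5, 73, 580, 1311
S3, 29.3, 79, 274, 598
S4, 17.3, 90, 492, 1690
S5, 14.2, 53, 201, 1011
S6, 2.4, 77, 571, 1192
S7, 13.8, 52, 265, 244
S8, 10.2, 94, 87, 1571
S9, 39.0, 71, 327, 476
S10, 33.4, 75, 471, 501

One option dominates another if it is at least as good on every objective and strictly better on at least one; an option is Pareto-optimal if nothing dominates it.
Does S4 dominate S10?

No

S4 vs S10: S4 is worse on torque (17.3 vs 33.4), so it does not dominate S10.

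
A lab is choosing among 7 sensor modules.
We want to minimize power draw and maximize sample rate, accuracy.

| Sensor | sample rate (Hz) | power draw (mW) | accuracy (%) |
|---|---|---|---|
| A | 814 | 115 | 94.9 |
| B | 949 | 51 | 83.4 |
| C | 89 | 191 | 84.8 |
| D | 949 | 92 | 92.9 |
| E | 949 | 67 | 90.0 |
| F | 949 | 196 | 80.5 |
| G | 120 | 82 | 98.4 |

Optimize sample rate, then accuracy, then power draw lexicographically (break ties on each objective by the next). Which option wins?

D

First maximize sample rate: best is 949, kept {B, D, E, F}.
Then maximize accuracy: best is 92.9, kept {D}.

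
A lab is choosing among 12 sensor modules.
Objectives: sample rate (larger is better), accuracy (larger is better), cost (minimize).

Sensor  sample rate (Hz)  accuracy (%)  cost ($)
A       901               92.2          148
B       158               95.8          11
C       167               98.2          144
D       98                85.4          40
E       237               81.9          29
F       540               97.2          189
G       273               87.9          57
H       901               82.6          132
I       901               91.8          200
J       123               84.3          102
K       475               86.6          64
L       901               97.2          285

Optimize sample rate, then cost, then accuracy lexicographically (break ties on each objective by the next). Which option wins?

First maximize sample rate: best is 901, kept {A, H, I, L}.
Then minimize cost: best is 132, kept {H}.

H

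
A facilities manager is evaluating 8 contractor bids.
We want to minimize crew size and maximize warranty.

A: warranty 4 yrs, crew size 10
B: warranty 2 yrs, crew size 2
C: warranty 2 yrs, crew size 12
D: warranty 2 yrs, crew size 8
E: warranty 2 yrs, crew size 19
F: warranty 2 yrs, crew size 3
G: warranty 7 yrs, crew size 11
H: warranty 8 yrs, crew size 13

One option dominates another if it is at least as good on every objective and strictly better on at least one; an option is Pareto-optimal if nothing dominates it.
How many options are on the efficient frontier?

4

A: not dominated.
B: not dominated (best crew size).
C: dominated by A (warranty 4≥2, crew size 10≤12).
D: dominated by B (warranty 2≥2, crew size 2≤8).
E: dominated by A (warranty 4≥2, crew size 10≤19).
F: dominated by B (warranty 2≥2, crew size 2≤3).
G: not dominated.
H: not dominated (best warranty).
Pareto-optimal: A, B, G, H → 4.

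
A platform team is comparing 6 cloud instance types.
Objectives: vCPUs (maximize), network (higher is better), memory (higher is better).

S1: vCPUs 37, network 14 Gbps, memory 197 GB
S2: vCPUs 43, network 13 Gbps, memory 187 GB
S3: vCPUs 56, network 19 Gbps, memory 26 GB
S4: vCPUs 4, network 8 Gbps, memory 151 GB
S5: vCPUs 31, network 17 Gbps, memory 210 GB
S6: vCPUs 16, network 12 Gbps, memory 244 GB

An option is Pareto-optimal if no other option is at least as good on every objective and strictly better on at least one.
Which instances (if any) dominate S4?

S1: vCPUs 37≥4, network 14≥8, memory 197≥151 — dominates S4.
S2: vCPUs 43≥4, network 13≥8, memory 187≥151 — dominates S4.
S5: vCPUs 31≥4, network 17≥8, memory 210≥151 — dominates S4.
S6: vCPUs 16≥4, network 12≥8, memory 244≥151 — dominates S4.
Others (S3) are each worse than S4 on at least one objective.

S1, S2, S5, S6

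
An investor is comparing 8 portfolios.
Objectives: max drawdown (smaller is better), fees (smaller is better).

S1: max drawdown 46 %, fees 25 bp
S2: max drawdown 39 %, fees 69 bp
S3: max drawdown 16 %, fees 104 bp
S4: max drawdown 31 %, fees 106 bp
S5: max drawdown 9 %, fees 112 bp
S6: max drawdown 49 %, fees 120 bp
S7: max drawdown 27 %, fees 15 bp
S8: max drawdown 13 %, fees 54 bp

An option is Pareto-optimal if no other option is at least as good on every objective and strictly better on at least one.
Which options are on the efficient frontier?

S5, S7, S8

S1: dominated by S7 (max drawdown 27≤46, fees 15≤25).
S2: dominated by S7 (max drawdown 27≤39, fees 15≤69).
S3: dominated by S8 (max drawdown 13≤16, fees 54≤104).
S4: dominated by S3 (max drawdown 16≤31, fees 104≤106).
S5: not dominated (best max drawdown).
S6: dominated by S1 (max drawdown 46≤49, fees 25≤120).
S7: not dominated (best fees).
S8: not dominated.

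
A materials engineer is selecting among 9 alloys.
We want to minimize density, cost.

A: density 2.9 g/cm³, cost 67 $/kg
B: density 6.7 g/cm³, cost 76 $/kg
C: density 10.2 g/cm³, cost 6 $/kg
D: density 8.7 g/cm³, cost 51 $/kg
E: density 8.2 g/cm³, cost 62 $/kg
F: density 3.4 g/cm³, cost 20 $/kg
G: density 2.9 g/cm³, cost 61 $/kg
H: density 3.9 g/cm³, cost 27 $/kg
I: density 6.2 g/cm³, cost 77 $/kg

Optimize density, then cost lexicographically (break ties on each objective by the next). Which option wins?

G

First minimize density: best is 2.9, kept {A, G}.
Then minimize cost: best is 61, kept {G}.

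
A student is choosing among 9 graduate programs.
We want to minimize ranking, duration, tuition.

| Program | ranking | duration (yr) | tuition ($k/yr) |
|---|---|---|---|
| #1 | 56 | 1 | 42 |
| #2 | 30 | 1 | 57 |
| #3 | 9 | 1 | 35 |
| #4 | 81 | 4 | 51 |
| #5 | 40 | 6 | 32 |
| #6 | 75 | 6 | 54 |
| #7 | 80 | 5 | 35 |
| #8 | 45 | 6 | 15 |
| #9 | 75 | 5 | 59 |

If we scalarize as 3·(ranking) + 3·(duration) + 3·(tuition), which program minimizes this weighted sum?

#3

#1: 3·56 + 3·1 + 3·42 = 297
#2: 3·30 + 3·1 + 3·57 = 264
#3: 3·9 + 3·1 + 3·35 = 135
#4: 3·81 + 3·4 + 3·51 = 408
#5: 3·40 + 3·6 + 3·32 = 234
#6: 3·75 + 3·6 + 3·54 = 405
#7: 3·80 + 3·5 + 3·35 = 360
#8: 3·45 + 3·6 + 3·15 = 198
#9: 3·75 + 3·5 + 3·59 = 417
Lowest: #3 at 135.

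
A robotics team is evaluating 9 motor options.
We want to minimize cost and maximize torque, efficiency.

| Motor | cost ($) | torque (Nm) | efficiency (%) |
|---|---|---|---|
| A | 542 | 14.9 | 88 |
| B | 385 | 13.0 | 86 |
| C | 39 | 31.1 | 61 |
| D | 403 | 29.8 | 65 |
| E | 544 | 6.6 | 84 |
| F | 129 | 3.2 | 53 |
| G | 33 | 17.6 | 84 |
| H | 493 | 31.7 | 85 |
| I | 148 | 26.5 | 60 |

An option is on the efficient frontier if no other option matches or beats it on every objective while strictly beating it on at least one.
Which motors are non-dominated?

A, B, C, D, G, H

A: not dominated (best efficiency).
B: not dominated.
C: not dominated.
D: not dominated.
E: dominated by A (cost 542≤544, torque 14.9≥6.6, efficiency 88≥84).
F: dominated by C (cost 39≤129, torque 31.1≥3.2, efficiency 61≥53).
G: not dominated (best cost).
H: not dominated (best torque).
I: dominated by C (cost 39≤148, torque 31.1≥26.5, efficiency 61≥60).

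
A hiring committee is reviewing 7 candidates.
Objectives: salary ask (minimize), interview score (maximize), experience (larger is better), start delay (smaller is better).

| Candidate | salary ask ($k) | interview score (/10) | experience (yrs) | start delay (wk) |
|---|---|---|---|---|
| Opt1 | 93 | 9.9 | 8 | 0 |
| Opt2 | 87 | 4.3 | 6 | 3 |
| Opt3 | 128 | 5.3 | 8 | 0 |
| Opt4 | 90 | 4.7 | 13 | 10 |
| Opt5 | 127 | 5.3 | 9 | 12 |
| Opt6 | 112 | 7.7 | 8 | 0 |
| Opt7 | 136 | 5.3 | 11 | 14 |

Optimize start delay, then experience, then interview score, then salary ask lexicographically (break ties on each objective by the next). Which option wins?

Opt1

First minimize start delay: best is 0, kept {Opt1, Opt3, Opt6}.
Then maximize experience: best is 8, kept {Opt1, Opt3, Opt6}.
Then maximize interview score: best is 9.9, kept {Opt1}.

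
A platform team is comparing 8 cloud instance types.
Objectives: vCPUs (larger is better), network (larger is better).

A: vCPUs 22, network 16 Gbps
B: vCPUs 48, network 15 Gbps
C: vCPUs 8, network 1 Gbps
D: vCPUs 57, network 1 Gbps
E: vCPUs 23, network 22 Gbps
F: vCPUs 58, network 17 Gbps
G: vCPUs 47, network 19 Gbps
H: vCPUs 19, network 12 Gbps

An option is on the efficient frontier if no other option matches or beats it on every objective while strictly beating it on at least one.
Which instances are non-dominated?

A: dominated by E (vCPUs 23≥22, network 22≥16).
B: dominated by F (vCPUs 58≥48, network 17≥15).
C: dominated by A (vCPUs 22≥8, network 16≥1).
D: dominated by F (vCPUs 58≥57, network 17≥1).
E: not dominated (best network).
F: not dominated (best vCPUs).
G: not dominated.
H: dominated by A (vCPUs 22≥19, network 16≥12).

E, F, G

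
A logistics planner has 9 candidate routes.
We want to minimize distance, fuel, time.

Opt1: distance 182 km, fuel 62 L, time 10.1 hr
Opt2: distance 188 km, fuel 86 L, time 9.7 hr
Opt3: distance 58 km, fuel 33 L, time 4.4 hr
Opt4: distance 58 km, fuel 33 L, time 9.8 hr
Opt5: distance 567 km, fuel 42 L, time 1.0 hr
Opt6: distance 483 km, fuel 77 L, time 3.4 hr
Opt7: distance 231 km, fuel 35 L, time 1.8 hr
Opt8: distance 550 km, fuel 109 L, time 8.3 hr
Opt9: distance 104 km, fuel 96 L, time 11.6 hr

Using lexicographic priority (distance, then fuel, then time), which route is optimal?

Opt3

First minimize distance: best is 58, kept {Opt3, Opt4}.
Then minimize fuel: best is 33, kept {Opt3, Opt4}.
Then minimize time: best is 4.4, kept {Opt3}.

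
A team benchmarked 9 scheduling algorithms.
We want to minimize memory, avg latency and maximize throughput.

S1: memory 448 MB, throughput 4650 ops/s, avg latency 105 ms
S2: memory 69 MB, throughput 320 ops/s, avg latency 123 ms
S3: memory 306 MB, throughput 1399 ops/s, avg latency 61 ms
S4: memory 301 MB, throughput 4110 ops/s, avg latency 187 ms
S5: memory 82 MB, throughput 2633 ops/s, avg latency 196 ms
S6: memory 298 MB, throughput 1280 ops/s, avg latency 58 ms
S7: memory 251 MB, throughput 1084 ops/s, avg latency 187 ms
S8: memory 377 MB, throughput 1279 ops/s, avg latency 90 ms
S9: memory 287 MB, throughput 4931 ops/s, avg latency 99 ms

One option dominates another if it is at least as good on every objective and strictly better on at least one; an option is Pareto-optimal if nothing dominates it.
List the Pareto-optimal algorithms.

S2, S3, S5, S6, S7, S9

S1: dominated by S9 (memory 287≤448, throughput 4931≥4650, avg latency 99≤105).
S2: not dominated (best memory).
S3: not dominated.
S4: dominated by S9 (memory 287≤301, throughput 4931≥4110, avg latency 99≤187).
S5: not dominated.
S6: not dominated (best avg latency).
S7: not dominated.
S8: dominated by S3 (memory 306≤377, throughput 1399≥1279, avg latency 61≤90).
S9: not dominated (best throughput).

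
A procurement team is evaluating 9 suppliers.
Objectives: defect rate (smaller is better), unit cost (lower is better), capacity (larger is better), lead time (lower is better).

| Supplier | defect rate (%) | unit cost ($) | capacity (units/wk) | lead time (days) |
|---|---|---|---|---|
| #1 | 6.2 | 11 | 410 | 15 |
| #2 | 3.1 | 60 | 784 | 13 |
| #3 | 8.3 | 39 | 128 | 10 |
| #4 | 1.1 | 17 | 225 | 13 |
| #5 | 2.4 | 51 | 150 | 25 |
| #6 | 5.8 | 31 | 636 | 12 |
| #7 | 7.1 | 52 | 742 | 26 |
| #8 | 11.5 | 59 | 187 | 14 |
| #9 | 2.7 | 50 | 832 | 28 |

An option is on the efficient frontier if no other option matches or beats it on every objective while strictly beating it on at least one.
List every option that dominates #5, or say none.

#4

#4: defect rate 1.1≤2.4, unit cost 17≤51, capacity 225≥150, lead time 13≤25 — dominates #5.
Others (#1, #2, #3, #6, #7, #8, #9) are each worse than #5 on at least one objective.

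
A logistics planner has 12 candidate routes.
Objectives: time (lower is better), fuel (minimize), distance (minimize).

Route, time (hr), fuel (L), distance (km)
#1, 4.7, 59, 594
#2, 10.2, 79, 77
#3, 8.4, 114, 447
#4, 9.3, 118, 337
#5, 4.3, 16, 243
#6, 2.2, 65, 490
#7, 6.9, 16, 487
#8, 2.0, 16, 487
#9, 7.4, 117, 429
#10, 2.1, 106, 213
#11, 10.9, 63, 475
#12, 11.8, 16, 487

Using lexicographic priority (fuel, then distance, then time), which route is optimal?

First minimize fuel: best is 16, kept {#5, #7, #8, #12}.
Then minimize distance: best is 243, kept {#5}.

#5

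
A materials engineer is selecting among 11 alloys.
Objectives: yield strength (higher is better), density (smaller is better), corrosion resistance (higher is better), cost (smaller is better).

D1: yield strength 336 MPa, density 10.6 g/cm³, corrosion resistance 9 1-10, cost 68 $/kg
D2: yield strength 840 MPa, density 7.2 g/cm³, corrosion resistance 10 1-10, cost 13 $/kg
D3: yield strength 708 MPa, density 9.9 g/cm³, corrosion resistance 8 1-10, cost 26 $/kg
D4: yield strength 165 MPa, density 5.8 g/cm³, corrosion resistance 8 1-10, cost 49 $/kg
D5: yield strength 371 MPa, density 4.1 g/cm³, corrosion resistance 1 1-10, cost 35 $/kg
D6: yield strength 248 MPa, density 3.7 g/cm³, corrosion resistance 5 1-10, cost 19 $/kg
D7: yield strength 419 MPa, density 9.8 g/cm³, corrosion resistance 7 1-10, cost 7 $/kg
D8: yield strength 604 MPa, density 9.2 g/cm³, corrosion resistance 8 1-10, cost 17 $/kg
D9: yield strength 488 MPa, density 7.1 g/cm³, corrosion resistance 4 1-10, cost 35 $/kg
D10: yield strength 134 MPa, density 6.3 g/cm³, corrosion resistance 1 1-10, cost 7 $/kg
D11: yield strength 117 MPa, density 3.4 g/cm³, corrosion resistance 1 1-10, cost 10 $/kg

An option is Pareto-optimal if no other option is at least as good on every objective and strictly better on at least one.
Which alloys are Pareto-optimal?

D2, D4, D5, D6, D7, D9, D10, D11

D1: dominated by D2 (yield strength 840≥336, density 7.2≤10.6, corrosion resistance 10≥9, cost 13≤68).
D2: not dominated (best yield strength).
D3: dominated by D2 (yield strength 840≥708, density 7.2≤9.9, corrosion resistance 10≥8, cost 13≤26).
D4: not dominated.
D5: not dominated.
D6: not dominated.
D7: not dominated.
D8: dominated by D2 (yield strength 840≥604, density 7.2≤9.2, corrosion resistance 10≥8, cost 13≤17).
D9: not dominated.
D10: not dominated.
D11: not dominated (best density).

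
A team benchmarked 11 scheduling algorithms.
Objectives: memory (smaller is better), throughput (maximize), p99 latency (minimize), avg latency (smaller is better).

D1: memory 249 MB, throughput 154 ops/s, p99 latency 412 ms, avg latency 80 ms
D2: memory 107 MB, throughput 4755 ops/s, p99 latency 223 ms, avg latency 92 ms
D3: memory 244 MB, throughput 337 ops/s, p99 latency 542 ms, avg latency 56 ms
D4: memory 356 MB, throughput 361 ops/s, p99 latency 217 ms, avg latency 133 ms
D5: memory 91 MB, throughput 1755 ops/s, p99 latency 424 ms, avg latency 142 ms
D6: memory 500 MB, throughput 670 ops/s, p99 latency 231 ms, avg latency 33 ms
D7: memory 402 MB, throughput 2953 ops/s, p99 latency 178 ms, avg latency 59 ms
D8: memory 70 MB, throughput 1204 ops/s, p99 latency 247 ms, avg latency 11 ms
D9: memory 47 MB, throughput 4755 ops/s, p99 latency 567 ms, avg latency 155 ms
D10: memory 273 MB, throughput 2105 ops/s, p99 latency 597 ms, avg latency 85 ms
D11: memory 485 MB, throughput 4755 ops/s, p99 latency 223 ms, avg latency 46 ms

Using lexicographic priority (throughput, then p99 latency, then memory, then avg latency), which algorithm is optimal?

D2

First maximize throughput: best is 4755, kept {D2, D9, D11}.
Then minimize p99 latency: best is 223, kept {D2, D11}.
Then minimize memory: best is 107, kept {D2}.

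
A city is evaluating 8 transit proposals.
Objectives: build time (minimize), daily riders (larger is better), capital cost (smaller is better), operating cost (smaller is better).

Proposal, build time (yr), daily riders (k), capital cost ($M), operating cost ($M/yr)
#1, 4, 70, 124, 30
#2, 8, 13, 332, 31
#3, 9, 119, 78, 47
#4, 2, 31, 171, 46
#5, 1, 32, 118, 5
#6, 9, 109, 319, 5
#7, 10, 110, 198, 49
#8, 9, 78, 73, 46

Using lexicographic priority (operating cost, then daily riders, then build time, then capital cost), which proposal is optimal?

#6

First minimize operating cost: best is 5, kept {#5, #6}.
Then maximize daily riders: best is 109, kept {#6}.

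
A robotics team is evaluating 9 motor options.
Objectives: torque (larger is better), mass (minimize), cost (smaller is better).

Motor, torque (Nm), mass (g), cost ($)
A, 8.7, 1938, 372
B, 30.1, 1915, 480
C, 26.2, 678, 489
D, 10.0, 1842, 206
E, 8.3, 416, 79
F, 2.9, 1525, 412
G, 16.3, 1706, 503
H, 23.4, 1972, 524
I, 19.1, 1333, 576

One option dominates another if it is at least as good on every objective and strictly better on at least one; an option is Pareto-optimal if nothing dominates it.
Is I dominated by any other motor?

Yes

C vs I: torque 26.2≥19.1, mass 678≤1333, cost 489≤576 — C is at least as good on every objective and strictly better on at least one, so C dominates I.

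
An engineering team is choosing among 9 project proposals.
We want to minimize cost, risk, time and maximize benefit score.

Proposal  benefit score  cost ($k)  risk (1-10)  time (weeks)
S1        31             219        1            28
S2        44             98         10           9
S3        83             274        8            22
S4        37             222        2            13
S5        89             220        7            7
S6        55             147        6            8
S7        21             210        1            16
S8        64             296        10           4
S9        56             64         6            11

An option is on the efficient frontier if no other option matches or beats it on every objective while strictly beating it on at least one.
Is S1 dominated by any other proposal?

No

S2: worse on risk (10 vs 1).
S3: worse on cost (274 vs 219).
S4: worse on cost (222 vs 219).
S5: worse on cost (220 vs 219).
S6: worse on risk (6 vs 1).
S7: worse on benefit score (21 vs 31).
S8: worse on cost (296 vs 219).
S9: worse on risk (6 vs 1).
No option is at least as good as S1 on every objective and strictly better on one.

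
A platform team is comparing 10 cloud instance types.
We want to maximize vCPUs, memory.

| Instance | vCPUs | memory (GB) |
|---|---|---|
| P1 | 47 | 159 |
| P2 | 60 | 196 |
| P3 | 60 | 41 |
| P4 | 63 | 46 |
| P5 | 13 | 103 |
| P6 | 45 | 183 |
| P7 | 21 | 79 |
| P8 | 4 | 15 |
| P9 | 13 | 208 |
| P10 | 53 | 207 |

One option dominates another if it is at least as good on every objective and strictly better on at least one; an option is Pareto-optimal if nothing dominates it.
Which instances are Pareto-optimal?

P2, P4, P9, P10

P1: dominated by P2 (vCPUs 60≥47, memory 196≥159).
P2: not dominated.
P3: dominated by P2 (vCPUs 60≥60, memory 196≥41).
P4: not dominated (best vCPUs).
P5: dominated by P1 (vCPUs 47≥13, memory 159≥103).
P6: dominated by P2 (vCPUs 60≥45, memory 196≥183).
P7: dominated by P1 (vCPUs 47≥21, memory 159≥79).
P8: dominated by P1 (vCPUs 47≥4, memory 159≥15).
P9: not dominated (best memory).
P10: not dominated.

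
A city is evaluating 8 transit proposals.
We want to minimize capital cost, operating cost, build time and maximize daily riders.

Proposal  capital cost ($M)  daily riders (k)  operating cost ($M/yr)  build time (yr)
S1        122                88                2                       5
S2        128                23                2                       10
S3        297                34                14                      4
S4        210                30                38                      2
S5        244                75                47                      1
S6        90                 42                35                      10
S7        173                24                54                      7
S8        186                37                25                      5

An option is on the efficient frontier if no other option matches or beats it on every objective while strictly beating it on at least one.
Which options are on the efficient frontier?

S1, S3, S4, S5, S6

S1: not dominated (best daily riders).
S2: dominated by S1 (capital cost 122≤128, daily riders 88≥23, operating cost 2≤2, build time 5≤10).
S3: not dominated.
S4: not dominated.
S5: not dominated (best build time).
S6: not dominated (best capital cost).
S7: dominated by S1 (capital cost 122≤173, daily riders 88≥24, operating cost 2≤54, build time 5≤7).
S8: dominated by S1 (capital cost 122≤186, daily riders 88≥37, operating cost 2≤25, build time 5≤5).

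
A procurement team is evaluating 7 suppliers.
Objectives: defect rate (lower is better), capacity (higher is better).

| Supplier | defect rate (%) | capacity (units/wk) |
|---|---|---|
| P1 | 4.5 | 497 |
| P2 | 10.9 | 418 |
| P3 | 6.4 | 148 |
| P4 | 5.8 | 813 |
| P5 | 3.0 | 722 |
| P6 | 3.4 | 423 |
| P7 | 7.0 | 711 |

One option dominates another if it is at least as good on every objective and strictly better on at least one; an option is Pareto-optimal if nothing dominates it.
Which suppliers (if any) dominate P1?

P5

P5: defect rate 3.0≤4.5, capacity 722≥497 — dominates P1.
Others (P2, P3, P4, P6, P7) are each worse than P1 on at least one objective.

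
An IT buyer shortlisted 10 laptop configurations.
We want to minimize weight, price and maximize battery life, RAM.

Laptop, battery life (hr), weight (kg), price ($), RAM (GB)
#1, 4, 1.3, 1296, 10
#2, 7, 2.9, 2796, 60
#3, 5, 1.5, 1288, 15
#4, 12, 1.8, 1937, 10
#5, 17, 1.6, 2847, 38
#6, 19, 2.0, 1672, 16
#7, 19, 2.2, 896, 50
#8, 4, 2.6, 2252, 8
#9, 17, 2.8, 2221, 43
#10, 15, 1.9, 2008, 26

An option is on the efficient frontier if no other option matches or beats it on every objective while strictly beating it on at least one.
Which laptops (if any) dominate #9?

#7

#7: battery life 19≥17, weight 2.2≤2.8, price 896≤2221, RAM 50≥43 — dominates #9.
Others (#1, #2, #3, #4, #5, #6, #8, #10) are each worse than #9 on at least one objective.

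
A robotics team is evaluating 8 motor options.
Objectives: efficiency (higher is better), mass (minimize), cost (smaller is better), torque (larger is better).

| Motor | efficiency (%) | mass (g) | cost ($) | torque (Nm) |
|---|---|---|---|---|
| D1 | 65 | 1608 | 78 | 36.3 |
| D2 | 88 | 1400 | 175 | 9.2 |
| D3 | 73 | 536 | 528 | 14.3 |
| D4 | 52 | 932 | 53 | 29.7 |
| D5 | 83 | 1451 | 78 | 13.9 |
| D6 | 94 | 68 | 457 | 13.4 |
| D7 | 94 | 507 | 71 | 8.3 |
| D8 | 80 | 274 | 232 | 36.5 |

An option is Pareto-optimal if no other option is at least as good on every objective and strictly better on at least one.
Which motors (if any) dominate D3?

D8: efficiency 80≥73, mass 274≤536, cost 232≤528, torque 36.5≥14.3 — dominates D3.
Others (D1, D2, D4, D5, D6, D7) are each worse than D3 on at least one objective.

D8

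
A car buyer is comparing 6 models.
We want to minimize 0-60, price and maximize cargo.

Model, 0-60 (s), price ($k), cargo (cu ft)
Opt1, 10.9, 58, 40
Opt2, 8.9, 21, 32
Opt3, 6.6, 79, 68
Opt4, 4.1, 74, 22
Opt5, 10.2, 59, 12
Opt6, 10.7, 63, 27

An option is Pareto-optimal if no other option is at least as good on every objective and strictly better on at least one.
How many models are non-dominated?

Opt1: not dominated.
Opt2: not dominated (best price).
Opt3: not dominated (best cargo).
Opt4: not dominated (best 0-60).
Opt5: dominated by Opt2 (0-60 8.9≤10.2, price 21≤59, cargo 32≥12).
Opt6: dominated by Opt2 (0-60 8.9≤10.7, price 21≤63, cargo 32≥27).
Pareto-optimal: Opt1, Opt2, Opt3, Opt4 → 4.

4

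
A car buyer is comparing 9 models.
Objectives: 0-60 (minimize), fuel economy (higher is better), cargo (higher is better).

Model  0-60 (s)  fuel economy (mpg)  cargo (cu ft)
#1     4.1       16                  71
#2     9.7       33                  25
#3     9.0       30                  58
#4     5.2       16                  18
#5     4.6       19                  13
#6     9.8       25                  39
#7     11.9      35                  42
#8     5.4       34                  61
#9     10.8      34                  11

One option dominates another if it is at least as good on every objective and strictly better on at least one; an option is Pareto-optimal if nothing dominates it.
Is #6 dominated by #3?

Yes

#3 vs #6: 0-60 9.0≤9.8, fuel economy 30≥25, cargo 58≥39 — #3 is at least as good on every objective with at least one strict improvement.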